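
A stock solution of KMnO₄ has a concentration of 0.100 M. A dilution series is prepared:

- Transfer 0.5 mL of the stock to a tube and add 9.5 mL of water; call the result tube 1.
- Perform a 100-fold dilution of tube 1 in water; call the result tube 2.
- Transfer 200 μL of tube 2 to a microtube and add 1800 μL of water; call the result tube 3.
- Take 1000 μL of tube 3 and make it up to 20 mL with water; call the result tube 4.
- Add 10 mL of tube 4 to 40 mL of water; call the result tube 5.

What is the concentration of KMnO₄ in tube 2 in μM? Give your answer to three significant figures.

Step 1: 0.5 mL + 9.5 mL = 10 mL total → factor 10/0.5 = 20
Step 2: 100-fold → factor 100
Dilution factor through tube 2 = 20 × 100 = 2000
[tube 2] = 0.100 M / 2000 = 5.000 × 10^-5 M = 50.0 μM

50.0 μM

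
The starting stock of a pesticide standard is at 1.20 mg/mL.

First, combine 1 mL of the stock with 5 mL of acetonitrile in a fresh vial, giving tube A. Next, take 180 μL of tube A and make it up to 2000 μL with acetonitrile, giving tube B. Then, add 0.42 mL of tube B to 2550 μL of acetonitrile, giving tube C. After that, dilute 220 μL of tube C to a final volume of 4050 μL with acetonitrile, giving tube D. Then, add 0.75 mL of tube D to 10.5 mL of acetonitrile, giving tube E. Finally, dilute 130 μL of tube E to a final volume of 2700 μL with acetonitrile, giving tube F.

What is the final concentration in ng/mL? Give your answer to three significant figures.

Step 1: 1 mL + 5 mL = 6 mL total → factor 6/1 = 6
Step 2: 180 μL brought to 2000 μL → factor 2000/180 = 11.111
Step 3: 0.42 mL + 2550 μL = 2.97 mL total → factor 2.97/0.42 = 7.0714
Step 4: 220 μL brought to 4050 μL → factor 4050/220 = 18.409
Step 5: 0.75 mL + 10.5 mL = 11.25 mL total → factor 11.25/0.75 = 15
Step 6: 130 μL brought to 2700 μL → factor 2700/130 = 20.769
Overall dilution factor = 6 × 11.111 × 7.0714 × 18.409 × 15 × 20.769 = 2.7037 × 10^6
Final = 1.20 mg/mL / 2.7037 × 10^6 = 4.438 × 10^-7 mg/mL = 0.444 ng/mL

0.444 ng/mL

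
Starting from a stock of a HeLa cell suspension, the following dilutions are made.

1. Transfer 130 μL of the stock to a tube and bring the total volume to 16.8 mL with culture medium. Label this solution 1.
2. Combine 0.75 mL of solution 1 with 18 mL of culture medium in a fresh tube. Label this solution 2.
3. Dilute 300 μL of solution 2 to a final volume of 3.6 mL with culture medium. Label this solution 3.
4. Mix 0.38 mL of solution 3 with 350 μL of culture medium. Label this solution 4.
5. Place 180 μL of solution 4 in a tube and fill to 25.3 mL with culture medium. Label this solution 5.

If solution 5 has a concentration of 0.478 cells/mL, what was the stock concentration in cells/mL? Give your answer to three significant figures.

Step 1: 130 μL brought to 16.8 mL → factor 16800/130 = 129.23
Step 2: 0.75 mL + 18 mL = 18.75 mL total → factor 18.75/0.75 = 25
Step 3: 300 μL brought to 3.6 mL → factor 3600/300 = 12
Step 4: 0.38 mL + 350 μL = 0.73 mL total → factor 0.73/0.38 = 1.9211
Step 5: 180 μL brought to 25.3 mL → factor 25300/180 = 140.56
Overall dilution factor = 129.23 × 25 × 12 × 1.9211 × 140.56 = 1.0468 × 10^7
Stock = 0.478 cells/mL × 1.0468 × 10^7 = 5.00 × 10^6 cells/mL

5.00 × 10^6 cells/mL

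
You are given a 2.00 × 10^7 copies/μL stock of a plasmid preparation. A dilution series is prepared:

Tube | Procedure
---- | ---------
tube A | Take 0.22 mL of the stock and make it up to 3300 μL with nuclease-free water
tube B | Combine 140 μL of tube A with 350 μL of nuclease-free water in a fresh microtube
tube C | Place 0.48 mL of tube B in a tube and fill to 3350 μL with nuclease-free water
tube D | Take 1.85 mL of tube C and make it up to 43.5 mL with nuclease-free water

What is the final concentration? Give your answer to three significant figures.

2.32 × 10^3 copies/μL

Step 1: 0.22 mL brought to 3300 μL → factor 3.3/0.22 = 15
Step 2: 140 μL + 350 μL = 490 μL total → factor 490/140 = 3.5
Step 3: 0.48 mL brought to 3350 μL → factor 3.35/0.48 = 6.9792
Step 4: 1.85 mL brought to 43.5 mL → factor 43.5/1.85 = 23.514
Overall dilution factor = 15 × 3.5 × 6.9792 × 23.514 = 8615.5
Final = 2.00 × 10^7 copies/μL / 8615.5 = 2.32 × 10^3 copies/μL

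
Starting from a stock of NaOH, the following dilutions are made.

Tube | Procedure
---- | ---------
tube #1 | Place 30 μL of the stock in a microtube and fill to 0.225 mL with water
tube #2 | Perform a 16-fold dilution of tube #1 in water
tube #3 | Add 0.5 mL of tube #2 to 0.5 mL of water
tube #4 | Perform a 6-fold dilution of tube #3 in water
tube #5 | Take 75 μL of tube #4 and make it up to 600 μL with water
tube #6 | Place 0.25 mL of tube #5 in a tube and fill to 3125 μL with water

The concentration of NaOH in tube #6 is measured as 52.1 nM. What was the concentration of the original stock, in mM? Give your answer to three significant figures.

Step 1: 30 μL brought to 0.225 mL → factor 225/30 = 7.5
Step 2: 16-fold → factor 16
Step 3: 0.5 mL + 0.5 mL = 1 mL total → factor 1/0.5 = 2
Step 4: 6-fold → factor 6
Step 5: 75 μL brought to 600 μL → factor 600/75 = 8
Step 6: 0.25 mL brought to 3125 μL → factor 3.125/0.25 = 12.5
Overall dilution factor = 7.5 × 16 × 2 × 6 × 8 × 12.5 = 1.44 × 10^5
Stock = 52.1 nM × 1.44 × 10^5 = 7.502 × 10^6 nM = 7.50 mM

7.50 mM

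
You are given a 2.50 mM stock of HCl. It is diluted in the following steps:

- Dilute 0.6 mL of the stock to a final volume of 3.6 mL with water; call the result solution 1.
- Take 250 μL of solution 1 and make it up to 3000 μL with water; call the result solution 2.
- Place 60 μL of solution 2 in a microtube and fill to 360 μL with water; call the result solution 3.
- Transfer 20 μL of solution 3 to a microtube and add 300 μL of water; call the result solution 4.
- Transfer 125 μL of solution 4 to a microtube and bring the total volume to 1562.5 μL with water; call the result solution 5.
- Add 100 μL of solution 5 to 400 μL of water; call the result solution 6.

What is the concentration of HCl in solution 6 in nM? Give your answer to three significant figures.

5.79 nM

Step 1: 0.6 mL brought to 3.6 mL → factor 3.6/0.6 = 6
Step 2: 250 μL brought to 3000 μL → factor 3000/250 = 12
Step 3: 60 μL brought to 360 μL → factor 360/60 = 6
Step 4: 20 μL + 300 μL = 320 μL total → factor 320/20 = 16
Step 5: 125 μL brought to 1562.5 μL → factor 1562.5/125 = 12.5
Step 6: 100 μL + 400 μL = 500 μL total → factor 500/100 = 5
Overall dilution factor = 6 × 12 × 6 × 16 × 12.5 × 5 = 4.32 × 10^5
Final = 2.50 mM / 4.32 × 10^5 = 5.787 × 10^-6 mM = 5.79 nM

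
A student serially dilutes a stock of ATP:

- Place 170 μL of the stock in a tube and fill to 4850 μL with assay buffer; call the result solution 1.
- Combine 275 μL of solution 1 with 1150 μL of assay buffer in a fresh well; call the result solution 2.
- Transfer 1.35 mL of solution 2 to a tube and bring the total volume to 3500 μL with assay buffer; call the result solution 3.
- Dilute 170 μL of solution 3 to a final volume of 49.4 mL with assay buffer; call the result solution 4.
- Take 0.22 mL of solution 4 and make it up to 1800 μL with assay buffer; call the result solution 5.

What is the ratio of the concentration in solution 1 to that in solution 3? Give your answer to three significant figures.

13.4

Step 1: 170 μL brought to 4850 μL → factor 4850/170 = 28.529
Step 2: 275 μL + 1150 μL = 1425 μL total → factor 1425/275 = 5.1818
Step 3: 1.35 mL brought to 3500 μL → factor 3.5/1.35 = 2.5926
Dilution factor to solution 1 = 28.529; to solution 3 = 383.27
[solution 1]/[solution 3] = (factor to solution 3)/(factor to solution 1) = 383.27/28.529 = 13.4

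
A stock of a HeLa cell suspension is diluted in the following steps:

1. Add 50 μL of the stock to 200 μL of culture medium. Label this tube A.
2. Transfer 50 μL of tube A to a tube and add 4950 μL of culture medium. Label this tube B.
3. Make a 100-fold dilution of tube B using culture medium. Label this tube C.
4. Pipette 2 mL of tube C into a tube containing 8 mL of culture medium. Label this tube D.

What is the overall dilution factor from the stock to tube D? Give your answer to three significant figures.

2.50 × 10^5

Step 1: 50 μL + 200 μL = 250 μL total → factor 250/50 = 5
Step 2: 50 μL + 4950 μL = 5000 μL total → factor 5000/50 = 100
Step 3: 100-fold → factor 100
Step 4: 2 mL + 8 mL = 10 mL total → factor 10/2 = 5
Overall dilution factor = 5 × 100 × 100 × 5 = 2.5 × 10^5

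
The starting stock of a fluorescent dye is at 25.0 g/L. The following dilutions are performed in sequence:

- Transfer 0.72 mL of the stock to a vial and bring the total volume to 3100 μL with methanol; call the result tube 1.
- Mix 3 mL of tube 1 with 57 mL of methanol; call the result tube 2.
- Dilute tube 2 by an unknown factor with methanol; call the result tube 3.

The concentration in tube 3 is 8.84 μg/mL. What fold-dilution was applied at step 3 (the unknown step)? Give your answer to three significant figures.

Step 1: 0.72 mL brought to 3100 μL → factor 3.1/0.72 = 4.3056
Step 2: 3 mL + 57 mL = 60 mL total → factor 60/3 = 20
Step 3: unknown factor x
Product of known-step factors = 86.111
Overall factor = 25.0 g/L / (8.84 μg/mL) = 2828.1
x = 2828.1 / 86.111 = 32.8

32.8-fold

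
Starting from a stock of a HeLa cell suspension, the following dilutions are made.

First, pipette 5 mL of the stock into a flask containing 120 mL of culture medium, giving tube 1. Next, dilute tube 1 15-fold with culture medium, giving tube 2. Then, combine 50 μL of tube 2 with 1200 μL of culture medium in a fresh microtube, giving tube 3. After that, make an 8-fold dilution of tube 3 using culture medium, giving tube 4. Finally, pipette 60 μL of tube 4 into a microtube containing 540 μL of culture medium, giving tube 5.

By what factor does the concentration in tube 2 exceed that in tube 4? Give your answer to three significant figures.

200

Step 1: 5 mL + 120 mL = 125 mL total → factor 125/5 = 25
Step 2: 15-fold → factor 15
Step 3: 50 μL + 1200 μL = 1250 μL total → factor 1250/50 = 25
Step 4: 8-fold → factor 8
Dilution factor to tube 2 = 375; to tube 4 = 75000
[tube 2]/[tube 4] = (factor to tube 4)/(factor to tube 2) = 75000/375 = 200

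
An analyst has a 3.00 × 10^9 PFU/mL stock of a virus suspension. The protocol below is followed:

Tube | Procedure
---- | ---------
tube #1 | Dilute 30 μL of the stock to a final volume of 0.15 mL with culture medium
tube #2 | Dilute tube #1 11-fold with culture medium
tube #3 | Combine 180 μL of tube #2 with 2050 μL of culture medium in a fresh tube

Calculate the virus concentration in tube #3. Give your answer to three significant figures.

4.40 × 10^6 PFU/mL

Step 1: 30 μL brought to 0.15 mL → factor 150/30 = 5
Step 2: 11-fold → factor 11
Step 3: 180 μL + 2050 μL = 2230 μL total → factor 2230/180 = 12.389
Dilution factor through tube #3 = 5 × 11 × 12.389 = 681.39
[tube #3] = 3.00 × 10^9 PFU/mL / 681.39 = 4.40 × 10^6 PFU/mL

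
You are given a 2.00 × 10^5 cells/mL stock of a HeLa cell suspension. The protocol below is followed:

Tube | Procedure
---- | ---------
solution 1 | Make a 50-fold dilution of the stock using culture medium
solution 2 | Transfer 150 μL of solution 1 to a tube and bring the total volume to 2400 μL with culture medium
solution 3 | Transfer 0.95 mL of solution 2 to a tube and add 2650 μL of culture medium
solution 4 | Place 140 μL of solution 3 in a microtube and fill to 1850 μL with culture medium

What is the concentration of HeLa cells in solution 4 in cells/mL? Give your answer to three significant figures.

Step 1: 50-fold → factor 50
Step 2: 150 μL brought to 2400 μL → factor 2400/150 = 16
Step 3: 0.95 mL + 2650 μL = 3.6 mL total → factor 3.6/0.95 = 3.7895
Step 4: 140 μL brought to 1850 μL → factor 1850/140 = 13.214
Overall dilution factor = 50 × 16 × 3.7895 × 13.214 = 40060
Final = 2.00 × 10^5 cells/mL / 40060 = 4.99 cells/mL

4.99 cells/mL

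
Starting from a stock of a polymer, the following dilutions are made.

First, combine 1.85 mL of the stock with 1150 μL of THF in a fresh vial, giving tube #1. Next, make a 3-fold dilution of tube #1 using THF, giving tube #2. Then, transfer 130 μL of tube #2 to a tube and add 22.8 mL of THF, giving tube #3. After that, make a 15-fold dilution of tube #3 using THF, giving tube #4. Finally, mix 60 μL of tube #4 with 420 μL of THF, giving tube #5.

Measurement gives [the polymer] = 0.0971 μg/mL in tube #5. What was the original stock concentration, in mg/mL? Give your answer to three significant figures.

Step 1: 1.85 mL + 1150 μL = 3 mL total → factor 3/1.85 = 1.6216
Step 2: 3-fold → factor 3
Step 3: 130 μL + 22.8 mL = 22930 μL total → factor 22930/130 = 176.38
Step 4: 15-fold → factor 15
Step 5: 60 μL + 420 μL = 480 μL total → factor 480/60 = 8
Overall dilution factor = 1.6216 × 3 × 176.38 × 15 × 8 = 1.0297 × 10^5
Stock = 0.0971 μg/mL × 1.0297 × 10^5 = 9998 μg/mL = 10.0 mg/mL

10.0 mg/mL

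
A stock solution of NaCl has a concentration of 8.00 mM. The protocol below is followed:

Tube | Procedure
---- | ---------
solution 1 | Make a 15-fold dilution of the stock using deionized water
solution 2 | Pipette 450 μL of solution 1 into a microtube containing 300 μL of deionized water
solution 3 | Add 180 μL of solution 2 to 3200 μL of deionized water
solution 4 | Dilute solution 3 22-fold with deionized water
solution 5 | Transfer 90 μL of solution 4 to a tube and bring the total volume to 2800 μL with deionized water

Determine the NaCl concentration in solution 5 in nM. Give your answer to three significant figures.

24.9 nM

Step 1: 15-fold → factor 15
Step 2: 450 μL + 300 μL = 750 μL total → factor 750/450 = 1.6667
Step 3: 180 μL + 3200 μL = 3380 μL total → factor 3380/180 = 18.778
Step 4: 22-fold → factor 22
Step 5: 90 μL brought to 2800 μL → factor 2800/90 = 31.111
Overall dilution factor = 15 × 1.6667 × 18.778 × 22 × 31.111 = 3.2131 × 10^5
Final = 8.00 mM / 3.2131 × 10^5 = 2.490 × 10^-5 mM = 24.9 nM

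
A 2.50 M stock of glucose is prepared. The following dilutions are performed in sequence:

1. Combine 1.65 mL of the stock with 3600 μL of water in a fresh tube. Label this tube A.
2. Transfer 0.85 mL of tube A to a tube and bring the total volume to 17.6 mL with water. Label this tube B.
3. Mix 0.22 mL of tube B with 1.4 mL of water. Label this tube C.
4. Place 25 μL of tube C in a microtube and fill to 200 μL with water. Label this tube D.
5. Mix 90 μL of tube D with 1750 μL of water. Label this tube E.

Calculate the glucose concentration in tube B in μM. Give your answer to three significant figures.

3.79 × 10^4 μM

Step 1: 1.65 mL + 3600 μL = 5.25 mL total → factor 5.25/1.65 = 3.1818
Step 2: 0.85 mL brought to 17.6 mL → factor 17.6/0.85 = 20.706
Dilution factor through tube B = 3.1818 × 20.706 = 65.882
[tube B] = 2.50 M / 65.882 = 0.03795 M = 3.79 × 10^4 μM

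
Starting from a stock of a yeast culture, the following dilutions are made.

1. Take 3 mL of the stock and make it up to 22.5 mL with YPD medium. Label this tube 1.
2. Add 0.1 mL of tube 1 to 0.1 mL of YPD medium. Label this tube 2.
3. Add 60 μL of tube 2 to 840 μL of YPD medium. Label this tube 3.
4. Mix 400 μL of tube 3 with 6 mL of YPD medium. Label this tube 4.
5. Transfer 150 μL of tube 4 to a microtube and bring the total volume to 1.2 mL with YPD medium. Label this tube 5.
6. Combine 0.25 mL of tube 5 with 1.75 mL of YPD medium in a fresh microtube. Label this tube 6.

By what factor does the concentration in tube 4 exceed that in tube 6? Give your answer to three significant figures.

Step 1: 3 mL brought to 22.5 mL → factor 22.5/3 = 7.5
Step 2: 0.1 mL + 0.1 mL = 0.2 mL total → factor 0.2/0.1 = 2
Step 3: 60 μL + 840 μL = 900 μL total → factor 900/60 = 15
Step 4: 400 μL + 6 mL = 6400 μL total → factor 6400/400 = 16
Step 5: 150 μL brought to 1.2 mL → factor 1200/150 = 8
Step 6: 0.25 mL + 1.75 mL = 2 mL total → factor 2/0.25 = 8
Dilution factor to tube 4 = 3600; to tube 6 = 2.304 × 10^5
[tube 4]/[tube 6] = (factor to tube 6)/(factor to tube 4) = 2.304 × 10^5/3600 = 64.0

64.0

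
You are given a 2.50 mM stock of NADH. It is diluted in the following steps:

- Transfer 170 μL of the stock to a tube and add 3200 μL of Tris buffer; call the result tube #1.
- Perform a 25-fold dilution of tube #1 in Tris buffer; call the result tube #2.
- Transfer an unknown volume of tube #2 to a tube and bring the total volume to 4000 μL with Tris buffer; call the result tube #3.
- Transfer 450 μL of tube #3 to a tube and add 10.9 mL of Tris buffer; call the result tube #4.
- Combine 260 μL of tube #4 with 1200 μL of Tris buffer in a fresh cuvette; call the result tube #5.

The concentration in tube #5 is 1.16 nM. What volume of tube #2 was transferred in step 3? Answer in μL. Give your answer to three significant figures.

Step 1: 170 μL + 3200 μL = 3370 μL total → factor 3370/170 = 19.824
Step 2: 25-fold → factor 25
Step 3: v brought to 4000 μL → factor = 4000 μL/v
Step 4: 450 μL + 10.9 mL = 11350 μL total → factor 11350/450 = 25.222
Step 5: 260 μL + 1200 μL = 1460 μL total → factor 1460/260 = 5.6154
Product of known-step factors = 70191
Overall factor = 2.50 mM / (1.16 nM) = 2.1552 × 10^6
Step-3 factor = 2.1552 × 10^6 / 70191 = 30.704
v = 4000 μL / 30.704 = 130 μL

130 μL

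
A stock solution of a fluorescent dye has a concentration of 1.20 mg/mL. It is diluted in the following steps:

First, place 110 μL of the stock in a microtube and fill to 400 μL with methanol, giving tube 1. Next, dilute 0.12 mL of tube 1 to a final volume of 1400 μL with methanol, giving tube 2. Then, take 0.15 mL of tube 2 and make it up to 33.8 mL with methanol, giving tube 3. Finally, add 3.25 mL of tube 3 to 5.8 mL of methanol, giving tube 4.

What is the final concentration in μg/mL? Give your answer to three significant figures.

0.0451 μg/mL

Step 1: 110 μL brought to 400 μL → factor 400/110 = 3.6364
Step 2: 0.12 mL brought to 1400 μL → factor 1.4/0.12 = 11.667
Step 3: 0.15 mL brought to 33.8 mL → factor 33.8/0.15 = 225.33
Step 4: 3.25 mL + 5.8 mL = 9.05 mL total → factor 9.05/3.25 = 2.7846
Overall dilution factor = 3.6364 × 11.667 × 225.33 × 2.7846 = 26620
Final = 1.20 mg/mL / 26620 = 4.508 × 10^-5 mg/mL = 0.0451 μg/mL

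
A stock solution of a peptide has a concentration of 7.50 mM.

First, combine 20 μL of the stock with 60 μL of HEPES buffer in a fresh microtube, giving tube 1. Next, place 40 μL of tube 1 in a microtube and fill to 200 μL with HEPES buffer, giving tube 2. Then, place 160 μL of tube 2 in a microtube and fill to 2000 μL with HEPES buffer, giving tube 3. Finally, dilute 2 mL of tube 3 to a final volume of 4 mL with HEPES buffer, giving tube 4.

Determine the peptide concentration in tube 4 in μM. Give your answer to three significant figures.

Step 1: 20 μL + 60 μL = 80 μL total → factor 80/20 = 4
Step 2: 40 μL brought to 200 μL → factor 200/40 = 5
Step 3: 160 μL brought to 2000 μL → factor 2000/160 = 12.5
Step 4: 2 mL brought to 4 mL → factor 4/2 = 2
Overall dilution factor = 4 × 5 × 12.5 × 2 = 500
Final = 7.50 mM / 500 = 0.01500 mM = 15.0 μM

15.0 μM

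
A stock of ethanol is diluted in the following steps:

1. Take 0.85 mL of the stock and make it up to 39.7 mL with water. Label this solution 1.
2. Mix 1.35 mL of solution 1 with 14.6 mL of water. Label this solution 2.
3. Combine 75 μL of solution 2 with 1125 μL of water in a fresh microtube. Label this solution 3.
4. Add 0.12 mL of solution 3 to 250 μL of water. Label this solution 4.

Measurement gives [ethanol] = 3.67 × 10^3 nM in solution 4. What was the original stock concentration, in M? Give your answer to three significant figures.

0.0999 M

Step 1: 0.85 mL brought to 39.7 mL → factor 39.7/0.85 = 46.706
Step 2: 1.35 mL + 14.6 mL = 15.95 mL total → factor 15.95/1.35 = 11.815
Step 3: 75 μL + 1125 μL = 1200 μL total → factor 1200/75 = 16
Step 4: 0.12 mL + 250 μL = 0.37 mL total → factor 0.37/0.12 = 3.0833
Overall dilution factor = 46.706 × 11.815 × 16 × 3.0833 = 27223
Stock = 3.67 × 10^3 nM × 27223 = 9.991 × 10^7 nM = 0.0999 M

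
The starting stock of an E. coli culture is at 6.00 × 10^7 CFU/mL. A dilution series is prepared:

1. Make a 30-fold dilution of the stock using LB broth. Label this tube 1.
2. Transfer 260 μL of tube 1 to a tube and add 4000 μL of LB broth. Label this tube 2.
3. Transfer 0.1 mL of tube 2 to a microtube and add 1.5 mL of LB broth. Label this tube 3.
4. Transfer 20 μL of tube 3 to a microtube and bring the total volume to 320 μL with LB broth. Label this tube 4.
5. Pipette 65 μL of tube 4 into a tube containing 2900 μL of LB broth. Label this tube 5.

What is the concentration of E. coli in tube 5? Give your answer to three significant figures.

Step 1: 30-fold → factor 30
Step 2: 260 μL + 4000 μL = 4260 μL total → factor 4260/260 = 16.385
Step 3: 0.1 mL + 1.5 mL = 1.6 mL total → factor 1.6/0.1 = 16
Step 4: 20 μL brought to 320 μL → factor 320/20 = 16
Step 5: 65 μL + 2900 μL = 2965 μL total → factor 2965/65 = 45.615
Overall dilution factor = 30 × 16.385 × 16 × 16 × 45.615 = 5.74 × 10^6
Final = 6.00 × 10^7 CFU/mL / 5.74 × 10^6 = 10.5 CFU/mL

10.5 CFU/mL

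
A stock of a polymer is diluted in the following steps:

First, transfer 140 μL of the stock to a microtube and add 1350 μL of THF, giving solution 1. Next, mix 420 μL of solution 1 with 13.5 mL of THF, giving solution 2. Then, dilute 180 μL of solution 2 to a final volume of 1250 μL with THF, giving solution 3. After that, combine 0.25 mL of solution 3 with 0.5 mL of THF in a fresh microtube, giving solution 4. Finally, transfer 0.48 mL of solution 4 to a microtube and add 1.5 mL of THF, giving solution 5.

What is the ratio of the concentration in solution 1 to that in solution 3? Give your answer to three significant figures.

Step 1: 140 μL + 1350 μL = 1490 μL total → factor 1490/140 = 10.643
Step 2: 420 μL + 13.5 mL = 13920 μL total → factor 13920/420 = 33.143
Step 3: 180 μL brought to 1250 μL → factor 1250/180 = 6.9444
Dilution factor to solution 1 = 10.643; to solution 3 = 2449.5
[solution 1]/[solution 3] = (factor to solution 3)/(factor to solution 1) = 2449.5/10.643 = 230

230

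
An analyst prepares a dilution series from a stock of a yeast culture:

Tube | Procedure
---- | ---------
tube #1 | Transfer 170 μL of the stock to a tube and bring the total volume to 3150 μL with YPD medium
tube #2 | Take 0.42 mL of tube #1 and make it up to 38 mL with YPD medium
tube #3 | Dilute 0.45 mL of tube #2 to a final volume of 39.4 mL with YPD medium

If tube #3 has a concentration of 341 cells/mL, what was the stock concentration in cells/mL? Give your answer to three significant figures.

5.01 × 10^7 cells/mL

Step 1: 170 μL brought to 3150 μL → factor 3150/170 = 18.529
Step 2: 0.42 mL brought to 38 mL → factor 38/0.42 = 90.476
Step 3: 0.45 mL brought to 39.4 mL → factor 39.4/0.45 = 87.556
Overall dilution factor = 18.529 × 90.476 × 87.556 = 1.4678 × 10^5
Stock = 341 cells/mL × 1.4678 × 10^5 = 5.01 × 10^7 cells/mL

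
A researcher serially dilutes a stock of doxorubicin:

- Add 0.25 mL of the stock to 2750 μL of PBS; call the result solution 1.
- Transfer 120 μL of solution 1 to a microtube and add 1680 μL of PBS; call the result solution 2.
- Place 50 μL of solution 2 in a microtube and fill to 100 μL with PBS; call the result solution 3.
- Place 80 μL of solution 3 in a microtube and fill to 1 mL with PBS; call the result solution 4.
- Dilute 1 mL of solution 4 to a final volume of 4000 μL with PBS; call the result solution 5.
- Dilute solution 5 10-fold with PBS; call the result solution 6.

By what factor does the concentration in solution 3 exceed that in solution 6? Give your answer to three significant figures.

500

Step 1: 0.25 mL + 2750 μL = 3 mL total → factor 3/0.25 = 12
Step 2: 120 μL + 1680 μL = 1800 μL total → factor 1800/120 = 15
Step 3: 50 μL brought to 100 μL → factor 100/50 = 2
Step 4: 80 μL brought to 1 mL → factor 1000/80 = 12.5
Step 5: 1 mL brought to 4000 μL → factor 4/1 = 4
Step 6: 10-fold → factor 10
Dilution factor to solution 3 = 360; to solution 6 = 1.8 × 10^5
[solution 3]/[solution 6] = (factor to solution 6)/(factor to solution 3) = 1.8 × 10^5/360 = 500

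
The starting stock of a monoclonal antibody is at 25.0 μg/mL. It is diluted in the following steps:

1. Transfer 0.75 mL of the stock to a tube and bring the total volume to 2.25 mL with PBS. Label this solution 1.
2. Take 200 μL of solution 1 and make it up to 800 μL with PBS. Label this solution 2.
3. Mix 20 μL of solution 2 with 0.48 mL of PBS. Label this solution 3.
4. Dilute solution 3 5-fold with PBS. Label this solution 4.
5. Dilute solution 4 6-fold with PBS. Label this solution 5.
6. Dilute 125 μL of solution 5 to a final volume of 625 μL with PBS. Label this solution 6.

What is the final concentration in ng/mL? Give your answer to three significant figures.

Step 1: 0.75 mL brought to 2.25 mL → factor 2.25/0.75 = 3
Step 2: 200 μL brought to 800 μL → factor 800/200 = 4
Step 3: 20 μL + 0.48 mL = 500 μL total → factor 500/20 = 25
Step 4: 5-fold → factor 5
Step 5: 6-fold → factor 6
Step 6: 125 μL brought to 625 μL → factor 625/125 = 5
Overall dilution factor = 3 × 4 × 25 × 5 × 6 × 5 = 45000
Final = 25.0 μg/mL / 45000 = 0.0005556 μg/mL = 0.556 ng/mL

0.556 ng/mL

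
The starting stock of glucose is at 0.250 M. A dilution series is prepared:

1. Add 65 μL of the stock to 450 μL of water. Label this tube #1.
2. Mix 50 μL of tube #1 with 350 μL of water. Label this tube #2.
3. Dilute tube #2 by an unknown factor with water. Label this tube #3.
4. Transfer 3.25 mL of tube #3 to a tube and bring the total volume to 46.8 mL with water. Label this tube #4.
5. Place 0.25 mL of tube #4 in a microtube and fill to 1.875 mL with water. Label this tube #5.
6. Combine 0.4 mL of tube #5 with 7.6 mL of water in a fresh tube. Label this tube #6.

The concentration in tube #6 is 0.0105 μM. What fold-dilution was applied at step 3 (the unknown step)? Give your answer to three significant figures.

174-fold

Step 1: 65 μL + 450 μL = 515 μL total → factor 515/65 = 7.9231
Step 2: 50 μL + 350 μL = 400 μL total → factor 400/50 = 8
Step 3: unknown factor x
Step 4: 3.25 mL brought to 46.8 mL → factor 46.8/3.25 = 14.4
Step 5: 0.25 mL brought to 1.875 mL → factor 1.875/0.25 = 7.5
Step 6: 0.4 mL + 7.6 mL = 8 mL total → factor 8/0.4 = 20
Product of known-step factors = 1.3691 × 10^5
Overall factor = 0.250 M / (0.0105 μM) = 2.381 × 10^7
x = 2.381 × 10^7 / 1.3691 × 10^5 = 174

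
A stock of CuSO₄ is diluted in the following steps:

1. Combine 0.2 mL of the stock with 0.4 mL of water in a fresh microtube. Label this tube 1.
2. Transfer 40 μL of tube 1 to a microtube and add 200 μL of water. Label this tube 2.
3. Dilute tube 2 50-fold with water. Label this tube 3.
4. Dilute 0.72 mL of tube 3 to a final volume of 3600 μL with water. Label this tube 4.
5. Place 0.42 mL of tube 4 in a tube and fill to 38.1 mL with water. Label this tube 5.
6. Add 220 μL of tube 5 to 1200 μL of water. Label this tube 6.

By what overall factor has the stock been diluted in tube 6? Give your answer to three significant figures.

2.63 × 10^6

Step 1: 0.2 mL + 0.4 mL = 0.6 mL total → factor 0.6/0.2 = 3
Step 2: 40 μL + 200 μL = 240 μL total → factor 240/40 = 6
Step 3: 50-fold → factor 50
Step 4: 0.72 mL brought to 3600 μL → factor 3.6/0.72 = 5
Step 5: 0.42 mL brought to 38.1 mL → factor 38.1/0.42 = 90.714
Step 6: 220 μL + 1200 μL = 1420 μL total → factor 1420/220 = 6.4545
Overall dilution factor = 3 × 6 × 50 × 5 × 90.714 × 6.4545 = 2.6348 × 10^6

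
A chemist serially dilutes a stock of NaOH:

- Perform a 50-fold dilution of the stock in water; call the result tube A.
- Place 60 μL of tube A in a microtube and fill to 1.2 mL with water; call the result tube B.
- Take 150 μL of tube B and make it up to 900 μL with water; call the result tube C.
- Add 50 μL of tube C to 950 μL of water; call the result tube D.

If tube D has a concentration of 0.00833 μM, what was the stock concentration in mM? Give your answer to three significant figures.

Step 1: 50-fold → factor 50
Step 2: 60 μL brought to 1.2 mL → factor 1200/60 = 20
Step 3: 150 μL brought to 900 μL → factor 900/150 = 6
Step 4: 50 μL + 950 μL = 1000 μL total → factor 1000/50 = 20
Overall dilution factor = 50 × 20 × 6 × 20 = 1.2 × 10^5
Stock = 0.00833 μM × 1.2 × 10^5 = 999.6 μM = 1.00 mM

1.00 mM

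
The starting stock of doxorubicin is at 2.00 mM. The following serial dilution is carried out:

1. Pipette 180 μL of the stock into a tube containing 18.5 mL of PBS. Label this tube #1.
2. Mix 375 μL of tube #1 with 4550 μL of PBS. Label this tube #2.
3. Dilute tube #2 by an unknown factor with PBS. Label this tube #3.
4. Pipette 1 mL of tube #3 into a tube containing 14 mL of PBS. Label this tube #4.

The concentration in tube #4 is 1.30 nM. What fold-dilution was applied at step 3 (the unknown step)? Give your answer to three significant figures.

Step 1: 180 μL + 18.5 mL = 18680 μL total → factor 18680/180 = 103.78
Step 2: 375 μL + 4550 μL = 4925 μL total → factor 4925/375 = 13.133
Step 3: unknown factor x
Step 4: 1 mL + 14 mL = 15 mL total → factor 15/1 = 15
Product of known-step factors = 20444
Overall factor = 2.00 mM / (1.30 nM) = 1.5385 × 10^6
x = 1.5385 × 10^6 / 20444 = 75.3

75.3-fold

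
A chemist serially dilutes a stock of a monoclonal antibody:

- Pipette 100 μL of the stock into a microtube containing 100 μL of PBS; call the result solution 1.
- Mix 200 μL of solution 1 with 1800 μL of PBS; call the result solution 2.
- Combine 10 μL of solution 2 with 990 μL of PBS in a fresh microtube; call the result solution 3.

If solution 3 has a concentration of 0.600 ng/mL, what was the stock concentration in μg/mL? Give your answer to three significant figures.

Step 1: 100 μL + 100 μL = 200 μL total → factor 200/100 = 2
Step 2: 200 μL + 1800 μL = 2000 μL total → factor 2000/200 = 10
Step 3: 10 μL + 990 μL = 1000 μL total → factor 1000/10 = 100
Overall dilution factor = 2 × 10 × 100 = 2000
Stock = 0.600 ng/mL × 2000 = 1200 ng/mL = 1.20 μg/mL

1.20 μg/mL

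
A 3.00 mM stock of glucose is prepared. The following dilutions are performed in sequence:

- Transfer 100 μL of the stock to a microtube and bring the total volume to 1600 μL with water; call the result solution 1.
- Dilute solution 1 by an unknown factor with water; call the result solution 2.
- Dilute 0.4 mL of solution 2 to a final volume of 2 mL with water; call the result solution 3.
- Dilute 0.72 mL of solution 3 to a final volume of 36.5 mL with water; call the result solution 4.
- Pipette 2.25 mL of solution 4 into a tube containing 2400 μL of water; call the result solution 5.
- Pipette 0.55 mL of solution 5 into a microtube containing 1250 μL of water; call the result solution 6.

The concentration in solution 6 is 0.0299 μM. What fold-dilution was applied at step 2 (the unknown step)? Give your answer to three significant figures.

Step 1: 100 μL brought to 1600 μL → factor 1600/100 = 16
Step 2: unknown factor x
Step 3: 0.4 mL brought to 2 mL → factor 2/0.4 = 5
Step 4: 0.72 mL brought to 36.5 mL → factor 36.5/0.72 = 50.694
Step 5: 2.25 mL + 2400 μL = 4.65 mL total → factor 4.65/2.25 = 2.0667
Step 6: 0.55 mL + 1250 μL = 1.8 mL total → factor 1.8/0.55 = 3.2727
Product of known-step factors = 27430
Overall factor = 3.00 mM / (0.0299 μM) = 1.0033 × 10^5
x = 1.0033 × 10^5 / 27430 = 3.66

3.66-fold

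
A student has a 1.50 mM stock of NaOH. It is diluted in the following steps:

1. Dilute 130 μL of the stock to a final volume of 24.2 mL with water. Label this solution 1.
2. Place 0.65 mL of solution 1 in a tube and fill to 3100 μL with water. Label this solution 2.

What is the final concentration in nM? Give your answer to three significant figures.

1.69 × 10^3 nM

Step 1: 130 μL brought to 24.2 mL → factor 24200/130 = 186.15
Step 2: 0.65 mL brought to 3100 μL → factor 3.1/0.65 = 4.7692
Overall dilution factor = 186.15 × 4.7692 = 887.81
Final = 1.50 mM / 887.81 = 0.001690 mM = 1.69 × 10^3 nM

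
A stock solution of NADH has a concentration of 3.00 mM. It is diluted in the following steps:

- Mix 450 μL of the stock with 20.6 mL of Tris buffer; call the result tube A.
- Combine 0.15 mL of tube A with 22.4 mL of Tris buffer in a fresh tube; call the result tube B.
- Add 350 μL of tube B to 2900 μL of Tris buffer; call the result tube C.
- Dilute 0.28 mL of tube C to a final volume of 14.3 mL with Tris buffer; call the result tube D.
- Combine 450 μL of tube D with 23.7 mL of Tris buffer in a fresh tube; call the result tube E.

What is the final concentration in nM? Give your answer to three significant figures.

0.0168 nM

Step 1: 450 μL + 20.6 mL = 21050 μL total → factor 21050/450 = 46.778
Step 2: 0.15 mL + 22.4 mL = 22.55 mL total → factor 22.55/0.15 = 150.33
Step 3: 350 μL + 2900 μL = 3250 μL total → factor 3250/350 = 9.2857
Step 4: 0.28 mL brought to 14.3 mL → factor 14.3/0.28 = 51.071
Step 5: 450 μL + 23.7 mL = 24150 μL total → factor 24150/450 = 53.667
Overall dilution factor = 46.778 × 150.33 × 9.2857 × 51.071 × 53.667 = 1.7898 × 10^8
Final = 3.00 mM / 1.7898 × 10^8 = 1.676 × 10^-8 mM = 0.0168 nM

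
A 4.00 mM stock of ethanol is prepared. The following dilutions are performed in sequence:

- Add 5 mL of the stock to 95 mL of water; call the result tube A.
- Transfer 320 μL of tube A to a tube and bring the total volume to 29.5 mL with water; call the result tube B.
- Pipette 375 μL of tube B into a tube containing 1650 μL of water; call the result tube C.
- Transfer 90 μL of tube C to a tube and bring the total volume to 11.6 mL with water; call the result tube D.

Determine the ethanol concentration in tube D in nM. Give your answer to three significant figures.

Step 1: 5 mL + 95 mL = 100 mL total → factor 100/5 = 20
Step 2: 320 μL brought to 29.5 mL → factor 29500/320 = 92.188
Step 3: 375 μL + 1650 μL = 2025 μL total → factor 2025/375 = 5.4
Step 4: 90 μL brought to 11.6 mL → factor 11600/90 = 128.89
Overall dilution factor = 20 × 92.188 × 5.4 × 128.89 = 1.2832 × 10^6
Final = 4.00 mM / 1.2832 × 10^6 = 3.117 × 10^-6 mM = 3.12 nM

3.12 nM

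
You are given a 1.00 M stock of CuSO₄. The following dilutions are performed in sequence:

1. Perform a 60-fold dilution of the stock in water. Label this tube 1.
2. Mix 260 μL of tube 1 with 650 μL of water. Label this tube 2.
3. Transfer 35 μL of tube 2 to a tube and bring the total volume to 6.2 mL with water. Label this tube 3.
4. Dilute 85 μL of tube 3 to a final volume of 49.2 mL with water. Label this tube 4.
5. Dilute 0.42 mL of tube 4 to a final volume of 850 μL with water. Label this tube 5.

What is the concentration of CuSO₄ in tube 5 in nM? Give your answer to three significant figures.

22.9 nM

Step 1: 60-fold → factor 60
Step 2: 260 μL + 650 μL = 910 μL total → factor 910/260 = 3.5
Step 3: 35 μL brought to 6.2 mL → factor 6200/35 = 177.14
Step 4: 85 μL brought to 49.2 mL → factor 49200/85 = 578.82
Step 5: 0.42 mL brought to 850 μL → factor 0.85/0.42 = 2.0238
Overall dilution factor = 60 × 3.5 × 177.14 × 578.82 × 2.0238 = 4.3577 × 10^7
Final = 1.00 M / 4.3577 × 10^7 = 2.295 × 10^-8 M = 22.9 nM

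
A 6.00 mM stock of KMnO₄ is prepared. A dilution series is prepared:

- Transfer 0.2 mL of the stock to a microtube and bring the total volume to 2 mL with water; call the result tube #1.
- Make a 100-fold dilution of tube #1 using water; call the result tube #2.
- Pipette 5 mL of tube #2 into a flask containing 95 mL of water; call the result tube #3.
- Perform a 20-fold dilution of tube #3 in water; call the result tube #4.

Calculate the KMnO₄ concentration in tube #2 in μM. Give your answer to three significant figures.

Step 1: 0.2 mL brought to 2 mL → factor 2/0.2 = 10
Step 2: 100-fold → factor 100
Dilution factor through tube #2 = 10 × 100 = 1000
[tube #2] = 6.00 mM / 1000 = 0.006000 mM = 6.00 μM

6.00 μM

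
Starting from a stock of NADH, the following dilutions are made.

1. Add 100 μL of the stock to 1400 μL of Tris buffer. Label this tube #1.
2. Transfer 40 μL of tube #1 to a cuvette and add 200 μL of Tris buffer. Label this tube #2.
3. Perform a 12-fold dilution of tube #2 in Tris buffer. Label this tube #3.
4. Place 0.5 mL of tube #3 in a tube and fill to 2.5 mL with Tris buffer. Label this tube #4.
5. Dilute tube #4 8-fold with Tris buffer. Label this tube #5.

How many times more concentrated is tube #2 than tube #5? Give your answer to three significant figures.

Step 1: 100 μL + 1400 μL = 1500 μL total → factor 1500/100 = 15
Step 2: 40 μL + 200 μL = 240 μL total → factor 240/40 = 6
Step 3: 12-fold → factor 12
Step 4: 0.5 mL brought to 2.5 mL → factor 2.5/0.5 = 5
Step 5: 8-fold → factor 8
Dilution factor to tube #2 = 90; to tube #5 = 43200
[tube #2]/[tube #5] = (factor to tube #5)/(factor to tube #2) = 43200/90 = 480

480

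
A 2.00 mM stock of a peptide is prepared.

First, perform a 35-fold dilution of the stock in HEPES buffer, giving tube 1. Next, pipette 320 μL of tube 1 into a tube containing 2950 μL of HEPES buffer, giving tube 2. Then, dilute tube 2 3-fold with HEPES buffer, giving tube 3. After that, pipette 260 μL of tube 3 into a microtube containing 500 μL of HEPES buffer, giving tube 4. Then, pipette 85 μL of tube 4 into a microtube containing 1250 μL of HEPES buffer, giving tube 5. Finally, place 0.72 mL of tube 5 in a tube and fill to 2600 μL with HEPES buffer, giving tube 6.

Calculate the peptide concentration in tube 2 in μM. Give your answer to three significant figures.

Step 1: 35-fold → factor 35
Step 2: 320 μL + 2950 μL = 3270 μL total → factor 3270/320 = 10.219
Dilution factor through tube 2 = 35 × 10.219 = 357.66
[tube 2] = 2.00 mM / 357.66 = 0.005592 mM = 5.59 μM

5.59 μM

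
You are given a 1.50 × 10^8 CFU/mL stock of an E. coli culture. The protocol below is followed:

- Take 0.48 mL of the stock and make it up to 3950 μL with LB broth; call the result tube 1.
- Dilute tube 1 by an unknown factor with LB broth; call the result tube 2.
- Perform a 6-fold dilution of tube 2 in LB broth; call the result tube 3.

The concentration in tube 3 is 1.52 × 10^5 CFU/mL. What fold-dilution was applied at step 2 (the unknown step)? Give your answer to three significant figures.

20.0-fold

Step 1: 0.48 mL brought to 3950 μL → factor 3.95/0.48 = 8.2292
Step 2: unknown factor x
Step 3: 6-fold → factor 6
Product of known-step factors = 49.375
Overall factor = 1.50 × 10^8 CFU/mL / (1.52 × 10^5 CFU/mL) = 986.84
x = 986.84 / 49.375 = 20.0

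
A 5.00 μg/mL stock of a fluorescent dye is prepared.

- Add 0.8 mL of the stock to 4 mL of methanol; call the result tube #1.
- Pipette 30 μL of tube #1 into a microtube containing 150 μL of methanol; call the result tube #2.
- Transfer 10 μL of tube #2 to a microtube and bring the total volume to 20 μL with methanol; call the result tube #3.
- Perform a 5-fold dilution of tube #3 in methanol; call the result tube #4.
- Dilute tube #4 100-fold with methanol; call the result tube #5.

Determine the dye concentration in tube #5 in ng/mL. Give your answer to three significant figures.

Step 1: 0.8 mL + 4 mL = 4.8 mL total → factor 4.8/0.8 = 6
Step 2: 30 μL + 150 μL = 180 μL total → factor 180/30 = 6
Step 3: 10 μL brought to 20 μL → factor 20/10 = 2
Step 4: 5-fold → factor 5
Step 5: 100-fold → factor 100
Overall dilution factor = 6 × 6 × 2 × 5 × 100 = 36000
Final = 5.00 μg/mL / 36000 = 0.0001389 μg/mL = 0.139 ng/mL

0.139 ng/mL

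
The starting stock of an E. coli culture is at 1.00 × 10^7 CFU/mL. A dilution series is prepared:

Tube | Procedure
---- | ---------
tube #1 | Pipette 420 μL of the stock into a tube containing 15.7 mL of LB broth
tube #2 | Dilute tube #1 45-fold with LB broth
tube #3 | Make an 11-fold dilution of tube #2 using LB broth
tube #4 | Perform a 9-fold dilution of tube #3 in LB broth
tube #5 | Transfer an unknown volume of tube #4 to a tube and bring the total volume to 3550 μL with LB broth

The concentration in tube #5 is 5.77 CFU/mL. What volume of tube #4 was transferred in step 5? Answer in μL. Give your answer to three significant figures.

350 μL

Step 1: 420 μL + 15.7 mL = 16120 μL total → factor 16120/420 = 38.381
Step 2: 45-fold → factor 45
Step 3: 11-fold → factor 11
Step 4: 9-fold → factor 9
Step 5: v brought to 3550 μL → factor = 3550 μL/v
Product of known-step factors = 1.7099 × 10^5
Overall factor = 1.00 × 10^7 CFU/mL / (5.77 CFU/mL) = 1.7331 × 10^6
Step-5 factor = 1.7331 × 10^6 / 1.7099 × 10^5 = 10.136
v = 3550 μL / 10.136 = 350 μL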